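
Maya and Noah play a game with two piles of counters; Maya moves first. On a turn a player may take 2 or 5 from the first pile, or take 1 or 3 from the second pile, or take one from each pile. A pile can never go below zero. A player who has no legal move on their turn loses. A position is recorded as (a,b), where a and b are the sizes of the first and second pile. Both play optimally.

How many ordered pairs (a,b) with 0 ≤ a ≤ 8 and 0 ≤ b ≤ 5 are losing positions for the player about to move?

18

Compute win/loss labels from the base case upward. A position with no move is L. Any other position is W if it can reach an L in one move, else L.
Every move lowers a or b (never raises either), so fill the grid row by row in increasing a, and left to right within a row: each cell's successors are then already labelled.
      b=0  b=1  b=2  b=3  b=4  b=5
a=0:    L    W    L    W    L    W
a=1:    L    W    L    W    L    W
a=2:    W    W    W    W    W    W
a=3:    W    L    W    L    W    L
a=4:    L    W    W    W    W    L
a=5:    W    W    W    W    W    W
a=6:    W    L    W    L    W    W
a=7:    L    W    W    W    W    L
a=8:    L    W    L    W    L    W
Cells with no legal move (terminal, hence L): (0,0), (1,0).
The remaining L cells, each justified by listing all of its moves:
(0,2): only reaches (0,1)(W), which is W → L
(0,4): only reaches (0,3)(W), (0,1)(W), all W → L
(1,2): only reaches (1,1)(W), (0,1)(W), all W → L
(1,4): only reaches (1,3)(W), (1,1)(W), (0,3)(W), all W → L
(3,1): only reaches (1,1)(W), (3,0)(W), (2,0)(W), all W → L
(3,3): only reaches (1,3)(W), (3,2)(W), (3,0)(W), (2,2)(W), all W → L
(3,5): only reaches (1,5)(W), (3,4)(W), (3,2)(W), (2,4)(W), all W → L
(4,0): only reaches (2,0)(W), which is W → L
(4,5): only reaches (2,5)(W), (4,4)(W), (4,2)(W), (3,4)(W), all W → L
(6,1): only reaches (4,1)(W), (1,1)(W), (6,0)(W), (5,0)(W), all W → L
(6,3): only reaches (4,3)(W), (1,3)(W), (6,2)(W), (6,0)(W), (5,2)(W), all W → L
(7,0): only reaches (5,0)(W), (2,0)(W), all W → L
(7,5): only reaches (5,5)(W), (2,5)(W), (7,4)(W), (7,2)(W), (6,4)(W), all W → L
(8,0): only reaches (6,0)(W), (3,0)(W), all W → L
(8,2): only reaches (6,2)(W), (3,2)(W), (8,1)(W), (7,1)(W), all W → L
(8,4): only reaches (6,4)(W), (3,4)(W), (8,3)(W), (8,1)(W), (7,3)(W), all W → L
Every other cell has at least one move into one of the L cells above, so it is W.
L cells per row: a=0: 3, a=1: 3, a=2: 0, a=3: 3, a=4: 2, a=5: 0, a=6: 2, a=7: 2, a=8: 3; total 18.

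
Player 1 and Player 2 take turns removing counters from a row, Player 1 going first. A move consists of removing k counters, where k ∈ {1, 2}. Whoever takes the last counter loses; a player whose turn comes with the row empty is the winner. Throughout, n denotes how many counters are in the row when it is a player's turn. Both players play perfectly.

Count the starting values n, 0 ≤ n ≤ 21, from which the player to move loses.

Work bottom-up. With no move the player to move wins. Otherwise the position is W if at least one move leads to an L position for the opponent, and L if every move leads to a W.
n=0: no move; the opponent has just taken the last counter and therefore loses → W
n=1: →0(W) only, which is W, so L
n=2: →1(L), so W
n=3: →1(L), so W
n=4: →3(W), 2(W) — all W, so L
n=5: →4(L), so W
n=6: →4(L), so W
n=7: →6(W), 5(W) — all W, so L
n=8: →7(L), so W
n=9: →7(L), so W
n=10: →9(W), 8(W) — all W, so L
n=11: →10(L), so W
n=12: →10(L), so W
n=13: →12(W), 11(W) — all W, so L
n=14: →13(L), so W
n=15: →13(L), so W
n=16: →15(W), 14(W) — all W, so L
n=17: →16(L), so W
n=18: →16(L), so W
n=19: →18(W), 17(W) — all W, so L
n=20: →19(L), so W
n=21: →19(L), so W
L entries with 0 ≤ n ≤ 21: n = 1, 4, 7, 10, 13, 16, 19; that makes 7.

7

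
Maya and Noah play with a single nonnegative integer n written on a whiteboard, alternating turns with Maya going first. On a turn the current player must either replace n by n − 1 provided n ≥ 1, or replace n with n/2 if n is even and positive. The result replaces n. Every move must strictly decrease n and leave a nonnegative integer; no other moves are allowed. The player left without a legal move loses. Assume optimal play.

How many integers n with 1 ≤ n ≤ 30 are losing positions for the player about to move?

14

Work bottom-up. With no move the player to move loses. Otherwise the position is W if at least one move leads to an L position for the opponent, and L if every move leads to a W.
n=0: no move → L
n=1: can move to 0, which is L ⇒ W
n=2: the only move is to 1(W), a W ⇒ L
n=3: can move to 2, which is L ⇒ W
n=4: can move to 2, which is L ⇒ W
n=5: the only move is to 4(W), a W ⇒ L
n=6: can move to 5, which is L ⇒ W
n=7: the only move is to 6(W), a W ⇒ L
n=8: can move to 7, which is L ⇒ W
n=9: the only move is to 8(W), a W ⇒ L
n=10: can move to 5, which is L ⇒ W
n=11: the only move is to 10(W), a W ⇒ L
n=12: can move to 11, which is L ⇒ W
n=13: the only move is to 12(W), a W ⇒ L
n=14: can move to 7, which is L ⇒ W
n=15: the only move is to 14(W), a W ⇒ L
n=16: can move to 15, which is L ⇒ W
n=17: the only move is to 16(W), a W ⇒ L
n=18: can move to 9, which is L ⇒ W
n=19: the only move is to 18(W), a W ⇒ L
n=20: can move to 19, which is L ⇒ W
n=21: the only move is to 20(W), a W ⇒ L
n=22: can move to 11, which is L ⇒ W
n=23: the only move is to 22(W), a W ⇒ L
n=24: can move to 23, which is L ⇒ W
n=25: the only move is to 24(W), a W ⇒ L
n=26: can move to 13, which is L ⇒ W
n=27: the only move is to 26(W), a W ⇒ L
n=28: can move to 27, which is L ⇒ W
n=29: the only move is to 28(W), a W ⇒ L
n=30: can move to 15, which is L ⇒ W
L entries with 1 ≤ n ≤ 30 (n=0 is outside the asked range and is not counted): n = 2, 5, 7, 9, 11, 13, 15, 17, 19, 21, 23, 25, 27, 29; that makes 14.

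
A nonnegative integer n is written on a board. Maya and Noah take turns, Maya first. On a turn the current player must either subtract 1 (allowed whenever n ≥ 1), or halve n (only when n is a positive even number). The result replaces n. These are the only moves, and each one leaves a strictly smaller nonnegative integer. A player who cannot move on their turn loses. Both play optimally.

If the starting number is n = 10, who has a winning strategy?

Maya wins.

Compute win/loss labels from the base case upward. A position with no move is L. Any other position is W if it can reach an L in one move, else L.
n=0: no move → L
n=1: reaches L-position 0 → W
n=2: only reaches 1(W), which is W → L
n=3: reaches L-position 2 → W
n=4: reaches L-position 2 → W
n=5: only reaches 4(W), which is W → L
n=6: reaches L-position 5 → W
n=7: only reaches 6(W), which is W → L
n=8: reaches L-position 7 → W
n=9: only reaches 8(W), which is W → L
n=10: reaches L-position 5 → W
From 10 Maya can move to 5, reaching an L position.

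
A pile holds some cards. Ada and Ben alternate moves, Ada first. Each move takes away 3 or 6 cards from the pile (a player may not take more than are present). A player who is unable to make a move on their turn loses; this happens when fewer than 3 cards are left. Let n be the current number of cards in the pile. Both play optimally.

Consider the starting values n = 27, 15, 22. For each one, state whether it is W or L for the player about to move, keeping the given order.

27: L, 15: W, 22: W

Compute win/loss labels from the base case upward. A position with no move is L. Any other position is W if it can reach an L in one move, else L.
n=0: no move → L
n=1: no move → L
n=2: no move → L
n=3: W (go to 0, an L position)
n=4: W (go to 1, an L position)
n=5: W (go to 2, an L position)
n=6: W (go to 0, an L position)
n=7: W (go to 1, an L position)
n=8: W (go to 2, an L position)
n=9: L (options 6(W), 3(W) are all W)
n=10: L (options 7(W), 4(W) are all W)
n=11: L (options 8(W), 5(W) are all W)
n=12: W (go to 9, an L position)
n=13: W (go to 10, an L position)
n=14: W (go to 11, an L position)
n=15: W (go to 9, an L position)
n=16: W (go to 10, an L position)
n=17: W (go to 11, an L position)
n=18: L (options 15(W), 12(W) are all W)
n=19: L (options 16(W), 13(W) are all W)
n=20: L (options 17(W), 14(W) are all W)
n=21: W (go to 18, an L position)
n=22: W (go to 19, an L position)
n=23: W (go to 20, an L position)
n=24: W (go to 18, an L position)
n=25: W (go to 19, an L position)
n=26: W (go to 20, an L position)
n=27: L (options 24(W), 21(W) are all W)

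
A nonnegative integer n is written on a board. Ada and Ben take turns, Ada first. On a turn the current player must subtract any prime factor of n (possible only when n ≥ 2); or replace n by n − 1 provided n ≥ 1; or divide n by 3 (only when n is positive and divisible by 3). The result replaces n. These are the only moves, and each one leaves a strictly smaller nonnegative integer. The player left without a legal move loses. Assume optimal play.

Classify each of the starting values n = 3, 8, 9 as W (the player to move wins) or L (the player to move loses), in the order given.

Classify positions by backward induction: terminal positions (no move available) are L. From any other position, the mover wins iff some move reaches an L.
n=0: no move → L
n=1: →0(L), so W
n=2: →0(L), so W
n=3: →0(L), so W
n=4: →2(W), 3(W) — all W, so L
n=5: →0(L), so W
n=6: →4(L), so W
n=7: →0(L), so W
n=8: →6(W), 7(W) — all W, so L
n=9: →8(L), so W

3: W, 8: L, 9: W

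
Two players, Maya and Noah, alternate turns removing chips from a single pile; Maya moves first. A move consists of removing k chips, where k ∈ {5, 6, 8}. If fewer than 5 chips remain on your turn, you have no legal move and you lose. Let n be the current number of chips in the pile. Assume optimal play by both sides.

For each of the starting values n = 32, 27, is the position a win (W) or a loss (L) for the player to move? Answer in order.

32: W, 27: L

Label each position W (a win for the player to move) or L (a loss). A position with no legal move is L; any other position is W exactly when some move reaches an L, and L when every move reaches a W.
n=0: no move → L
n=1: no move → L
n=2: no move → L
n=3: no move → L
n=4: no move → L
n=5: W (go to 0, an L position)
n=6: W (go to 1, an L position)
n=7: W (go to 2, an L position)
n=8: W (go to 3, an L position)
n=9: W (go to 4, an L position)
n=10: W (go to 4, an L position)
n=11: W (go to 3, an L position)
n=12: W (go to 4, an L position)
n=13: L (options 8(W), 7(W), 5(W) are all W)
n=14: L (options 9(W), 8(W), 6(W) are all W)
n=15: L (options 10(W), 9(W), 7(W) are all W)
n=16: L (options 11(W), 10(W), 8(W) are all W)
n=17: L (options 12(W), 11(W), 9(W) are all W)
n=18: W (go to 13, an L position)
n=19: W (go to 14, an L position)
n=20: W (go to 15, an L position)
n=21: W (go to 16, an L position)
n=22: W (go to 17, an L position)
n=23: W (go to 17, an L position)
n=24: W (go to 16, an L position)
n=25: W (go to 17, an L position)
n=26: L (options 21(W), 20(W), 18(W) are all W)
n=27: L (options 22(W), 21(W), 19(W) are all W)
n=28: L (options 23(W), 22(W), 20(W) are all W)
n=29: L (options 24(W), 23(W), 21(W) are all W)
n=30: L (options 25(W), 24(W), 22(W) are all W)
n=31: W (go to 26, an L position)
n=32: W (go to 27, an L position)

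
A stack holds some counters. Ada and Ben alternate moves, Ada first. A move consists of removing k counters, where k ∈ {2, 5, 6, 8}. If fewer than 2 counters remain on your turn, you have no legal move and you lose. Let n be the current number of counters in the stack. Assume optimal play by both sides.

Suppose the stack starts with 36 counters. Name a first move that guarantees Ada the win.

Compute win/loss labels from the base case upward. A position with no move is L. Any other position is W if it can reach an L in one move, else L.
n=0: no move → L
n=1: no move → L
n=2: →0(L), so W
n=3: →1(L), so W
n=4: →2(W) only, which is W, so L
n=5: →0(L), so W
n=6: →4(L), so W
n=7: →1(L), so W
n=8: →0(L), so W
n=9: →4(L), so W
n=10: →4(L), so W
n=11: →9(W), 6(W), 5(W), 3(W) — all W, so L
n=12: →4(L), so W
n=13: →11(L), so W
n=14: →12(W), 9(W), 8(W), 6(W) — all W, so L
n=15: →13(W), 10(W), 9(W), 7(W) — all W, so L
n=16: →14(L), so W
n=17: →15(L), so W
n=18: →16(W), 13(W), 12(W), 10(W) — all W, so L
n=19: →14(L), so W
n=20: →18(L), so W
n=21: →15(L), so W
n=22: →14(L), so W
n=23: →18(L), so W
n=24: →18(L), so W
n=25: →23(W), 20(W), 19(W), 17(W) — all W, so L
n=26: →18(L), so W
n=27: →25(L), so W
n=28: →26(W), 23(W), 22(W), 20(W) — all W, so L
n=29: →27(W), 24(W), 23(W), 21(W) — all W, so L
n=30: →28(L), so W
n=31: →29(L), so W
n=32: →30(W), 27(W), 26(W), 24(W) — all W, so L
n=33: →28(L), so W
n=34: →32(L), so W
n=35: →29(L), so W
n=36: →28(L), so W
From 36, the L positions reachable in one move are: 28.

Remove 8, leaving 28.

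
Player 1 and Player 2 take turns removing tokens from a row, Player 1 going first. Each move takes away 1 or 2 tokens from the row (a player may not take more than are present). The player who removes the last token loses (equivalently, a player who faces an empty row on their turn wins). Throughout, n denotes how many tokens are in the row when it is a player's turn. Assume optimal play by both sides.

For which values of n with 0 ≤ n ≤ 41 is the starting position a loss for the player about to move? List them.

1, 4, 7, 10, 13, 16, 19, 22, 25, 28, 31, 34, 37, 40

Compute win/loss labels from the base case upward. A position with no move is W. Any other position is W if it can reach an L in one move, else L.
n=0: no move; the opponent has just taken the last token and therefore loses → W
n=1: →0(W) only, which is W, so L
n=2: →1(L), so W
n=3: →1(L), so W
n=4: →3(W), 2(W) — all W, so L
n=5: →4(L), so W
n=6: →4(L), so W
n=7: →6(W), 5(W) — all W, so L
n=8: →7(L), so W
n=9: →7(L), so W
n=10: →9(W), 8(W) — all W, so L
n=11: →10(L), so W
n=12: →10(L), so W
n=13: →12(W), 11(W) — all W, so L
n=14: →13(L), so W
n=15: →13(L), so W
n=16: →15(W), 14(W) — all W, so L
n=17: →16(L), so W
n=18: →16(L), so W
n=19: →18(W), 17(W) — all W, so L
n=20: →19(L), so W
n=21: →19(L), so W
n=22: →21(W), 20(W) — all W, so L
n=23: →22(L), so W
n=24: →22(L), so W
n=25: →24(W), 23(W) — all W, so L
n=26: →25(L), so W
n=27: →25(L), so W
n=28: →27(W), 26(W) — all W, so L
n=29: →28(L), so W
n=30: →28(L), so W
n=31: →30(W), 29(W) — all W, so L
n=32: →31(L), so W
n=33: →31(L), so W
n=34: →33(W), 32(W) — all W, so L
n=35: →34(L), so W
n=36: →34(L), so W
n=37: →36(W), 35(W) — all W, so L
n=38: →37(L), so W
n=39: →37(L), so W
n=40: →39(W), 38(W) — all W, so L
n=41: →40(L), so W
The losing starting values of n are exactly the entries labelled L in this table (14 of them).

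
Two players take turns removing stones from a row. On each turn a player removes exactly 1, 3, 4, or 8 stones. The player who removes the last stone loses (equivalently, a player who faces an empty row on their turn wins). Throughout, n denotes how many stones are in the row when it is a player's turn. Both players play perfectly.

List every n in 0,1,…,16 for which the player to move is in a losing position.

Classify positions by backward induction: terminal positions (no move available) are W. From any other position, the mover wins iff some move reaches an L.
n=0: no move; the opponent has just taken the last stone and therefore loses → W
n=1: only reaches 0(W), which is W → L
n=2: reaches L-position 1 → W
n=3: only reaches 2(W), 0(W), all W → L
n=4: reaches L-position 3 → W
n=5: reaches L-position 1 → W
n=6: reaches L-position 3 → W
n=7: reaches L-position 3 → W
n=8: only reaches 7(W), 5(W), 4(W), 0(W), all W → L
n=9: reaches L-position 8 → W
n=10: only reaches 9(W), 7(W), 6(W), 2(W), all W → L
n=11: reaches L-position 10 → W
n=12: reaches L-position 8 → W
n=13: reaches L-position 10 → W
n=14: reaches L-position 10 → W
n=15: only reaches 14(W), 12(W), 11(W), 7(W), all W → L
n=16: reaches L-position 15 → W
The losing starting values of n are exactly the entries labelled L in this table (5 of them).

1, 3, 8, 10, 15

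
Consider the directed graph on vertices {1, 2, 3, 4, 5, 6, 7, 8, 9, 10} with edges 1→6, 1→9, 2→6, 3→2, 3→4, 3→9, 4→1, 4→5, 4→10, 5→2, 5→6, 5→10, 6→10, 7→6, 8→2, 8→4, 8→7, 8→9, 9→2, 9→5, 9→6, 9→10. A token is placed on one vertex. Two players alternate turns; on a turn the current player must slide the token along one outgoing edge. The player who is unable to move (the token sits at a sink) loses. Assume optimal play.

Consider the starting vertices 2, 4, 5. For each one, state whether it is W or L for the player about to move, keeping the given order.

2: L, 4: W, 5: W

Label each position W (a win for the player to move) or L (a loss). A position with no legal move is L; any other position is W exactly when some move reaches an L, and L when every move reaches a W.
Every edge goes from a vertex to one that appears earlier in the order 10, 6, 2, 5, 9, 1, 4, 3, 7, 8, so processing vertices in that order labels each vertex after all of its successors.
10: no outgoing edge → L
6: reaches L-position 10 → W
2: only reaches 6(W), which is W → L
5: reaches L-position 2 → W
9: reaches L-position 2 → W
1: only reaches 9(W), 6(W), all W → L
4: reaches L-position 1 → W
3: reaches L-position 2 → W
7: only reaches 6(W), which is W → L
8: reaches L-position 7 → W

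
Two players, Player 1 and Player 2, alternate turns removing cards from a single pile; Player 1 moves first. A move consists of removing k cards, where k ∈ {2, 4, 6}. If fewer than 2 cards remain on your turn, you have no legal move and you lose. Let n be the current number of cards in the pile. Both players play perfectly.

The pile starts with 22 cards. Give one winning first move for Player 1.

Remove 6, leaving 16.

Work bottom-up. With no move the player to move loses. Otherwise the position is W if at least one move leads to an L position for the opponent, and L if every move leads to a W.
n=0: no move → L
n=1: no move → L
n=2: →0(L), so W
n=3: →1(L), so W
n=4: →0(L), so W
n=5: →1(L), so W
n=6: →0(L), so W
n=7: →1(L), so W
n=8: →6(W), 4(W), 2(W) — all W, so L
n=9: →7(W), 5(W), 3(W) — all W, so L
n=10: →8(L), so W
n=11: →9(L), so W
n=12: →8(L), so W
n=13: →9(L), so W
n=14: →8(L), so W
n=15: →9(L), so W
n=16: →14(W), 12(W), 10(W) — all W, so L
n=17: →15(W), 13(W), 11(W) — all W, so L
n=18: →16(L), so W
n=19: →17(L), so W
n=20: →16(L), so W
n=21: →17(L), so W
n=22: →16(L), so W
From 22, the L positions reachable in one move are: 16.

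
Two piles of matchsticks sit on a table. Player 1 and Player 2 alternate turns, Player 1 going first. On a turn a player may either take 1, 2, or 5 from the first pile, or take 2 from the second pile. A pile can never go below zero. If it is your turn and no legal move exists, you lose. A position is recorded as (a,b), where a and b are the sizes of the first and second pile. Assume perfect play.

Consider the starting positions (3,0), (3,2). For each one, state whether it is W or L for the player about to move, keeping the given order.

(3,0): L, (3,2): W

Use the standard recursion: the mover loses at a terminal position; elsewhere, the mover wins exactly when some move hands the opponent an L position.
No move ever increases a pile, so every position that can arise here has a ≤ 3 and b ≤ 2; it is enough to label the cells with 0 ≤ a ≤ 3 and 0 ≤ b ≤ 2.
Every move lowers a or b (never raises either), so fill the grid row by row in increasing a, and left to right within a row: each cell's successors are then already labelled.
      b=0  b=1  b=2
a=0:    L    L    W
a=1:    W    W    L
a=2:    W    W    W
a=3:    L    L    W
Cells with no legal move (terminal, hence L): (0,0), (0,1).
The remaining L cells, each justified by listing all of its moves:
(1,2): L (options (0,2)(W), (1,0)(W) are all W)
(3,0): L (options (2,0)(W), (1,0)(W) are all W)
(3,1): L (options (2,1)(W), (1,1)(W) are all W)
Every other cell has at least one move into one of the L cells above, so it is W.
(3,0): one of the L cells justified above, so L
(3,2): the move to (1,2) reaches an L cell, so W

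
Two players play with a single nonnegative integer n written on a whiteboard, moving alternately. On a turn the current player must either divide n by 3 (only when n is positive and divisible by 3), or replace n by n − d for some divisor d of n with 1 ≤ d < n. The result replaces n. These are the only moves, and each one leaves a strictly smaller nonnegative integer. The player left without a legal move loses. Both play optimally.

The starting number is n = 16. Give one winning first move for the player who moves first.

Build the W/L table. Terminal = L. A non-terminal position is W if it has a move to some L; otherwise it is L.
n=0: no move → L
n=1: no move → L
n=2: →1(L), so W
n=3: →1(L), so W
n=4: →2(W), 3(W) — all W, so L
n=5: →4(L), so W
n=6: →4(L), so W
n=7: →6(W) only, which is W, so L
n=8: →4(L), so W
n=9: →3(W), 6(W), 8(W) — all W, so L
n=10: →9(L), so W
n=11: →10(W) only, which is W, so L
n=12: →4(L), so W
n=13: →12(W) only, which is W, so L
n=14: →7(L), so W
n=15: →5(W), 10(W), 12(W), 14(W) — all W, so L
n=16: →15(L), so W
From 16, the L positions reachable in one move are: 15.

Move to 15.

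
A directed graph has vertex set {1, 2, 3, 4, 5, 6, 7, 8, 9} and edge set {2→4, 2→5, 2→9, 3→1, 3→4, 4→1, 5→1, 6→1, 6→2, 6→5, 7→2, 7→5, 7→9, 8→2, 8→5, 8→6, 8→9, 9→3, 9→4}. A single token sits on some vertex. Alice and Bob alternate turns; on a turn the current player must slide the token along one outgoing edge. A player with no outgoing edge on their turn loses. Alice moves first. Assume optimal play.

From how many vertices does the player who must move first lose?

2

Compute win/loss labels from the base case upward. A position with no move is L. Any other position is W if it can reach an L in one move, else L.
Every edge goes from a vertex to one that appears earlier in the order 1, 4, 3, 9, 5, 2, 6, 8, 7, so processing vertices in that order labels each vertex after all of its successors.
1: no outgoing edge → L
4: can move to 1, which is L ⇒ W
3: can move to 1, which is L ⇒ W
9: moves to 3(W), 4(W); every one is W ⇒ L
5: can move to 1, which is L ⇒ W
2: can move to 9, which is L ⇒ W
6: can move to 1, which is L ⇒ W
8: can move to 9, which is L ⇒ W
7: can move to 9, which is L ⇒ W
The L vertices are 1, 9; that is 2 in all.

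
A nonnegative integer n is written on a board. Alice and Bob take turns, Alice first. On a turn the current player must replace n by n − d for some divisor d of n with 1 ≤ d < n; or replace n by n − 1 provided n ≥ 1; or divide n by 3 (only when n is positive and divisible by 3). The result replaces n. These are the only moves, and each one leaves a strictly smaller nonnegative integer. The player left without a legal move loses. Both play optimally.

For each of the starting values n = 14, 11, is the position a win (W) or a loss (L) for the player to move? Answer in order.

14: W, 11: L

Classify positions by backward induction: terminal positions (no move available) are L. From any other position, the mover wins iff some move reaches an L.
n=0: no move → L
n=1: can move to 0, which is L ⇒ W
n=2: the only move is to 1(W), a W ⇒ L
n=3: can move to 2, which is L ⇒ W
n=4: can move to 2, which is L ⇒ W
n=5: the only move is to 4(W), a W ⇒ L
n=6: can move to 2, which is L ⇒ W
n=7: the only move is to 6(W), a W ⇒ L
n=8: can move to 7, which is L ⇒ W
n=9: moves to 3(W), 6(W), 8(W); every one is W ⇒ L
n=10: can move to 5, which is L ⇒ W
n=11: the only move is to 10(W), a W ⇒ L
n=12: can move to 9, which is L ⇒ W
n=13: the only move is to 12(W), a W ⇒ L
n=14: can move to 7, which is L ⇒ W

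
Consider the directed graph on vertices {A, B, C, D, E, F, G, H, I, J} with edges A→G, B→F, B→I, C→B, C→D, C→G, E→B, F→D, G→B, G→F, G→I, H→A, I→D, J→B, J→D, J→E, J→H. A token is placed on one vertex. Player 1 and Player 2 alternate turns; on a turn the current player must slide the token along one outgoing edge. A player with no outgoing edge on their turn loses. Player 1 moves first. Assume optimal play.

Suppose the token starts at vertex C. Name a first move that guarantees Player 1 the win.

Classify positions by backward induction: terminal positions (no move available) are L. From any other position, the mover wins iff some move reaches an L.
Every edge goes from a vertex to one that appears earlier in the order D, F, I, B, G, E, A, H, C, J, so processing vertices in that order labels each vertex after all of its successors.
D: no outgoing edge → L
F: W (go to D, an L position)
I: W (go to D, an L position)
B: L (options I(W), F(W) are all W)
G: W (go to B, an L position)
E: W (go to B, an L position)
A: L (sole option G(W) is W)
H: W (go to A, an L position)
C: W (go to B, an L position)
J: W (go to B, an L position)
From C, the L positions reachable in one move are: B, D. Any move reaching one of these is winning.

Move to B.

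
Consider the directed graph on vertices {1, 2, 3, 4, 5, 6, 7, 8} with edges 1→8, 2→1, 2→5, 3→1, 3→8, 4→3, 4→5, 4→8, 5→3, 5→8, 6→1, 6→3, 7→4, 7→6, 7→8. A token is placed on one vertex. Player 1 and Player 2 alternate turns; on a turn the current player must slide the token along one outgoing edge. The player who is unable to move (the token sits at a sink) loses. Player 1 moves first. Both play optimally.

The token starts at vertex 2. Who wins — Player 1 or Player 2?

Classify positions by backward induction: terminal positions (no move available) are L. From any other position, the mover wins iff some move reaches an L.
Every edge goes from a vertex to one that appears earlier in the order 8, 1, 3, 5, 6, 2, 4, 7, so processing vertices in that order labels each vertex after all of its successors.
8: no outgoing edge → L
1: can move to 8, which is L ⇒ W
3: can move to 8, which is L ⇒ W
5: can move to 8, which is L ⇒ W
6: moves to 3(W), 1(W); every one is W ⇒ L
2: moves to 5(W), 1(W); every one is W ⇒ L
4: can move to 8, which is L ⇒ W
7: can move to 6, which is L ⇒ W
The starting position 2 is L: whatever Player 1 does, the opponent receives a W position.

Player 2 wins.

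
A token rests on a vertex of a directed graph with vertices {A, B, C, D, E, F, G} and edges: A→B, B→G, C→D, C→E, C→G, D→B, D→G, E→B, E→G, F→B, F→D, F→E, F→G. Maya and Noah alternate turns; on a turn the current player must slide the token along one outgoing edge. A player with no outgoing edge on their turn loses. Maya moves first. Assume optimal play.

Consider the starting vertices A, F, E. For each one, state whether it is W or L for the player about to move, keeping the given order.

A: L, F: W, E: W

Label each position W (a win for the player to move) or L (a loss). A position with no legal move is L; any other position is W exactly when some move reaches an L, and L when every move reaches a W.
Every edge goes from a vertex to one that appears earlier in the order G, B, D, E, C, F, A, so processing vertices in that order labels each vertex after all of its successors.
G: no outgoing edge → L
B: W (go to G, an L position)
D: W (go to G, an L position)
E: W (go to G, an L position)
C: W (go to G, an L position)
F: W (go to G, an L position)
A: L (sole option B(W) is W)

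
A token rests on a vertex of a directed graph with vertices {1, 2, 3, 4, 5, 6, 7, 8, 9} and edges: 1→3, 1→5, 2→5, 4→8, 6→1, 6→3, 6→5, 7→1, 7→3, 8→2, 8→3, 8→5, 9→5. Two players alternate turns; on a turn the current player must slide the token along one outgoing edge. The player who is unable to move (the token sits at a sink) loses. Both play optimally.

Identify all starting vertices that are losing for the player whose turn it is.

3, 4, 5

Build the W/L table. Terminal = L. A non-terminal position is W if it has a move to some L; otherwise it is L.
Every edge goes from a vertex to one that appears earlier in the order 3, 5, 1, 6, 9, 2, 8, 4, 7, so processing vertices in that order labels each vertex after all of its successors.
3: no outgoing edge → L
5: no outgoing edge → L
1: W (go to 5, an L position)
6: W (go to 5, an L position)
9: W (go to 5, an L position)
2: W (go to 5, an L position)
8: W (go to 5, an L position)
4: L (sole option 8(W) is W)
7: W (go to 3, an L position)
Reading off the rows marked L gives the requested list; there are 3 such vertices.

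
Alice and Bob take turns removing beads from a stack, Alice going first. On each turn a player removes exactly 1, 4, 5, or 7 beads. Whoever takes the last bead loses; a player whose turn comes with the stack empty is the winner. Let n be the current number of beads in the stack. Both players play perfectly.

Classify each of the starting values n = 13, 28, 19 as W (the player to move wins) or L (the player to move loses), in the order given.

13: W, 28: W, 19: L

Use the standard recursion: the mover wins at a terminal position; elsewhere, the mover wins exactly when some move hands the opponent an L position.
n=0: no move; the opponent has just taken the last bead and therefore loses → W
n=1: the only move is to 0(W), a W ⇒ L
n=2: can move to 1, which is L ⇒ W
n=3: the only move is to 2(W), a W ⇒ L
n=4: can move to 3, which is L ⇒ W
n=5: can move to 1, which is L ⇒ W
n=6: can move to 1, which is L ⇒ W
n=7: can move to 3, which is L ⇒ W
n=8: can move to 3, which is L ⇒ W
n=9: moves to 8(W), 5(W), 4(W), 2(W); every one is W ⇒ L
n=10: can move to 9, which is L ⇒ W
n=11: moves to 10(W), 7(W), 6(W), 4(W); every one is W ⇒ L
n=12: can move to 11, which is L ⇒ W
n=13: can move to 9, which is L ⇒ W
n=14: can move to 9, which is L ⇒ W
n=15: can move to 11, which is L ⇒ W
n=16: can move to 11, which is L ⇒ W
n=17: moves to 16(W), 13(W), 12(W), 10(W); every one is W ⇒ L
n=18: can move to 17, which is L ⇒ W
n=19: moves to 18(W), 15(W), 14(W), 12(W); every one is W ⇒ L
n=20: can move to 19, which is L ⇒ W
n=21: can move to 17, which is L ⇒ W
n=22: can move to 17, which is L ⇒ W
n=23: can move to 19, which is L ⇒ W
n=24: can move to 19, which is L ⇒ W
n=25: moves to 24(W), 21(W), 20(W), 18(W); every one is W ⇒ L
n=26: can move to 25, which is L ⇒ W
n=27: moves to 26(W), 23(W), 22(W), 20(W); every one is W ⇒ L
n=28: can move to 27, which is L ⇒ W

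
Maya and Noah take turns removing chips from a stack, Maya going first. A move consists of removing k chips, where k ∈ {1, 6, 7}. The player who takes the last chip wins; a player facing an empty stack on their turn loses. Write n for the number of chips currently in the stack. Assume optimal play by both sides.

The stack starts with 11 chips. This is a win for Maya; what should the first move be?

Remove 7, leaving 4.

Positions with no move are L. A position that does have a move is losing for the player to move precisely when every available move leads to a winning position for the opponent. Fill in the labels:
n=0: no move → L
n=1: →0(L), so W
n=2: →1(W) only, which is W, so L
n=3: →2(L), so W
n=4: →3(W) only, which is W, so L
n=5: →4(L), so W
n=6: →0(L), so W
n=7: →0(L), so W
n=8: →2(L), so W
n=9: →2(L), so W
n=10: →4(L), so W
n=11: →4(L), so W
From 11, the L positions reachable in one move are: 4.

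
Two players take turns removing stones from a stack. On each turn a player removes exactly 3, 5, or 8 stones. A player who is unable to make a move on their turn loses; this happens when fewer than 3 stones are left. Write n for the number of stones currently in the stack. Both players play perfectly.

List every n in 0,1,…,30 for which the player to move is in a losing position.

Classify positions by backward induction: terminal positions (no move available) are L. From any other position, the mover wins iff some move reaches an L.
n=0: no move → L
n=1: no move → L
n=2: no move → L
n=3: can move to 0, which is L ⇒ W
n=4: can move to 1, which is L ⇒ W
n=5: can move to 2, which is L ⇒ W
n=6: can move to 1, which is L ⇒ W
n=7: can move to 2, which is L ⇒ W
n=8: can move to 0, which is L ⇒ W
n=9: can move to 1, which is L ⇒ W
n=10: can move to 2, which is L ⇒ W
n=11: moves to 8(W), 6(W), 3(W); every one is W ⇒ L
n=12: moves to 9(W), 7(W), 4(W); every one is W ⇒ L
n=13: moves to 10(W), 8(W), 5(W); every one is W ⇒ L
n=14: can move to 11, which is L ⇒ W
n=15: can move to 12, which is L ⇒ W
n=16: can move to 13, which is L ⇒ W
n=17: can move to 12, which is L ⇒ W
n=18: can move to 13, which is L ⇒ W
n=19: can move to 11, which is L ⇒ W
n=20: can move to 12, which is L ⇒ W
n=21: can move to 13, which is L ⇒ W
n=22: moves to 19(W), 17(W), 14(W); every one is W ⇒ L
n=23: moves to 20(W), 18(W), 15(W); every one is W ⇒ L
n=24: moves to 21(W), 19(W), 16(W); every one is W ⇒ L
n=25: can move to 22, which is L ⇒ W
n=26: can move to 23, which is L ⇒ W
n=27: can move to 24, which is L ⇒ W
n=28: can move to 23, which is L ⇒ W
n=29: can move to 24, which is L ⇒ W
n=30: can move to 22, which is L ⇒ W
The losing starting values of n are exactly the entries labelled L in this table (9 of them).

0, 1, 2, 11, 12, 13, 22, 23, 24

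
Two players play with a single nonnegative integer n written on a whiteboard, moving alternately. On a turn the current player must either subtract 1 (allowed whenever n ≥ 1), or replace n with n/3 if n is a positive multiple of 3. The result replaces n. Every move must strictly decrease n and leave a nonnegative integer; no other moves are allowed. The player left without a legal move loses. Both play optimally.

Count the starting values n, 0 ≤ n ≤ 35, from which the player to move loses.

Work bottom-up. With no move the player to move loses. Otherwise the position is W if at least one move leads to an L position for the opponent, and L if every move leads to a W.
n=0: no move → L
n=1: reaches L-position 0 → W
n=2: only reaches 1(W), which is W → L
n=3: reaches L-position 2 → W
n=4: only reaches 3(W), which is W → L
n=5: reaches L-position 4 → W
n=6: reaches L-position 2 → W
n=7: only reaches 6(W), which is W → L
n=8: reaches L-position 7 → W
n=9: only reaches 3(W), 8(W), all W → L
n=10: reaches L-position 9 → W
n=11: only reaches 10(W), which is W → L
n=12: reaches L-position 4 → W
n=13: only reaches 12(W), which is W → L
n=14: reaches L-position 13 → W
n=15: only reaches 5(W), 14(W), all W → L
n=16: reaches L-position 15 → W
n=17: only reaches 16(W), which is W → L
n=18: reaches L-position 17 → W
n=19: only reaches 18(W), which is W → L
n=20: reaches L-position 19 → W
n=21: reaches L-position 7 → W
n=22: only reaches 21(W), which is W → L
n=23: reaches L-position 22 → W
n=24: only reaches 8(W), 23(W), all W → L
n=25: reaches L-position 24 → W
n=26: only reaches 25(W), which is W → L
n=27: reaches L-position 9 → W
n=28: only reaches 27(W), which is W → L
n=29: reaches L-position 28 → W
n=30: only reaches 10(W), 29(W), all W → L
n=31: reaches L-position 30 → W
n=32: only reaches 31(W), which is W → L
n=33: reaches L-position 11 → W
n=34: only reaches 33(W), which is W → L
n=35: reaches L-position 34 → W
L entries with 0 ≤ n ≤ 35: n = 0, 2, 4, 7, 9, 11, 13, 15, 17, 19, 22, 24, 26, 28, 30, 32, 34; that makes 17.

17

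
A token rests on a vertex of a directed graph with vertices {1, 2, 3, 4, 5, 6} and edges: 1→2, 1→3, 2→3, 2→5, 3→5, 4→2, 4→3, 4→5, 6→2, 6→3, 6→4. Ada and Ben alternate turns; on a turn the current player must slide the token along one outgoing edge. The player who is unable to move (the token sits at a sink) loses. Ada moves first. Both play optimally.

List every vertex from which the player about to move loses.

Positions with no move are L. A position that does have a move is losing for the player to move precisely when every available move leads to a winning position for the opponent. Fill in the labels:
Every edge goes from a vertex to one that appears earlier in the order 5, 3, 2, 4, 6, 1, so processing vertices in that order labels each vertex after all of its successors.
5: no outgoing edge → L
3: reaches L-position 5 → W
2: reaches L-position 5 → W
4: reaches L-position 5 → W
6: only reaches 4(W), 2(W), 3(W), all W → L
1: only reaches 2(W), 3(W), all W → L
The losing starting vertices are exactly the entries labelled L in this table (3 of them).

1, 5, 6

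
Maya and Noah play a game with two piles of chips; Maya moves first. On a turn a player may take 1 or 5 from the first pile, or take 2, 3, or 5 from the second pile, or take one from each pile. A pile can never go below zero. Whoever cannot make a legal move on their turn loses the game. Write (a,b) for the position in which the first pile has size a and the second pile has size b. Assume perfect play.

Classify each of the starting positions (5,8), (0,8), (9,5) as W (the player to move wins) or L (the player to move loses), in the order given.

(5,8): W, (0,8): L, (9,5): W

Label each position W (a win for the player to move) or L (a loss). A position with no legal move is L; any other position is W exactly when some move reaches an L, and L when every move reaches a W.
No move ever increases a pile, so every position that can arise here has a ≤ 9 and b ≤ 8; it is enough to label the cells with 0 ≤ a ≤ 9 and 0 ≤ b ≤ 8.
Every move lowers a or b (never raises either), so fill the grid row by row in increasing a, and left to right within a row: each cell's successors are then already labelled.
      b=0  b=1  b=2  b=3  b=4  b=5  b=6  b=7  b=8
a=0:    L    L    W    W    W    W    W    L    L
a=1:    W    W    W    L    L    W    W    W    W
a=2:    L    L    W    W    W    W    W    L    L
a=3:    W    W    W    L    L    W    W    W    W
a=4:    L    L    W    W    W    W    W    L    L
a=5:    W    W    W    L    L    W    W    W    W
a=6:    L    L    W    W    W    W    W    L    L
a=7:    W    W    W    L    L    W    W    W    W
a=8:    L    L    W    W    W    W    W    L    L
a=9:    W    W    W    L    L    W    W    W    W
Cells with no legal move (terminal, hence L): (0,0), (0,1).
The remaining L cells, each justified by listing all of its moves:
(0,7): moves to (0,5)(W), (0,4)(W), (0,2)(W); every one is W ⇒ L
(0,8): moves to (0,6)(W), (0,5)(W), (0,3)(W); every one is W ⇒ L
(1,3): moves to (0,3)(W), (1,1)(W), (1,0)(W), (0,2)(W); every one is W ⇒ L
(1,4): moves to (0,4)(W), (1,2)(W), (1,1)(W), (0,3)(W); every one is W ⇒ L
(2,0): the only move is to (1,0)(W), a W ⇒ L
(2,1): moves to (1,1)(W), (1,0)(W); every one is W ⇒ L
(2,7): moves to (1,7)(W), (2,5)(W), (2,4)(W), (2,2)(W), (1,6)(W); every one is W ⇒ L
(2,8): moves to (1,8)(W), (2,6)(W), (2,5)(W), (2,3)(W), (1,7)(W); every one is W ⇒ L
(3,3): moves to (2,3)(W), (3,1)(W), (3,0)(W), (2,2)(W); every one is W ⇒ L
(3,4): moves to (2,4)(W), (3,2)(W), (3,1)(W), (2,3)(W); every one is W ⇒ L
(4,0): the only move is to (3,0)(W), a W ⇒ L
(4,1): moves to (3,1)(W), (3,0)(W); every one is W ⇒ L
(4,7): moves to (3,7)(W), (4,5)(W), (4,4)(W), (4,2)(W), (3,6)(W); every one is W ⇒ L
(4,8): moves to (3,8)(W), (4,6)(W), (4,5)(W), (4,3)(W), (3,7)(W); every one is W ⇒ L
(5,3): moves to (4,3)(W), (0,3)(W), (5,1)(W), (5,0)(W), (4,2)(W); every one is W ⇒ L
(5,4): moves to (4,4)(W), (0,4)(W), (5,2)(W), (5,1)(W), (4,3)(W); every one is W ⇒ L
(6,0): moves to (5,0)(W), (1,0)(W); every one is W ⇒ L
(6,1): moves to (5,1)(W), (1,1)(W), (5,0)(W); every one is W ⇒ L
(6,7): moves to (5,7)(W), (1,7)(W), (6,5)(W), (6,4)(W), (6,2)(W), (5,6)(W); every one is W ⇒ L
(6,8): moves to (5,8)(W), (1,8)(W), (6,6)(W), (6,5)(W), (6,3)(W), (5,7)(W); every one is W ⇒ L
(7,3): moves to (6,3)(W), (2,3)(W), (7,1)(W), (7,0)(W), (6,2)(W); every one is W ⇒ L
(7,4): moves to (6,4)(W), (2,4)(W), (7,2)(W), (7,1)(W), (6,3)(W); every one is W ⇒ L
(8,0): moves to (7,0)(W), (3,0)(W); every one is W ⇒ L
(8,1): moves to (7,1)(W), (3,1)(W), (7,0)(W); every one is W ⇒ L
(8,7): moves to (7,7)(W), (3,7)(W), (8,5)(W), (8,4)(W), (8,2)(W), (7,6)(W); every one is W ⇒ L
(8,8): moves to (7,8)(W), (3,8)(W), (8,6)(W), (8,5)(W), (8,3)(W), (7,7)(W); every one is W ⇒ L
(9,3): moves to (8,3)(W), (4,3)(W), (9,1)(W), (9,0)(W), (8,2)(W); every one is W ⇒ L
(9,4): moves to (8,4)(W), (4,4)(W), (9,2)(W), (9,1)(W), (8,3)(W); every one is W ⇒ L
Every other cell has at least one move into one of the L cells above, so it is W.
(5,8): the move to (4,8) reaches an L cell, so W
(0,8): one of the L cells justified above, so L
(9,5): the move to (9,3) reaches an L cell, so W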